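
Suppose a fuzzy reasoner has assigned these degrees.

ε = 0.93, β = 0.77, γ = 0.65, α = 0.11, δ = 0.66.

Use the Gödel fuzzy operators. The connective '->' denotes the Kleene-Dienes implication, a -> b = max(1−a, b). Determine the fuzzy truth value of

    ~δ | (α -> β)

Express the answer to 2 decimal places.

0.89

~δ = 1 − 0.66 = 0.34
α -> β  [Kleene-Dienes: max(1−a, b)] with a=0.11, b=0.77 → 0.89
~δ | (α -> β) = max(a, b) on (0.34, 0.89) = 0.89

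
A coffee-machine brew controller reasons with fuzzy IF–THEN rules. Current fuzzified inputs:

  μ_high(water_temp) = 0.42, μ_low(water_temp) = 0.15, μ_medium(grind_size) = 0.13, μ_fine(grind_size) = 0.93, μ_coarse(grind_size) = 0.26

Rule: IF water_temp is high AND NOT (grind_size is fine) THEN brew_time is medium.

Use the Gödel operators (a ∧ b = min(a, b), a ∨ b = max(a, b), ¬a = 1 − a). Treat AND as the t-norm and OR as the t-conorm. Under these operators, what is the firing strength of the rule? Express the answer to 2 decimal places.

0.07

firing strength: high=0.42, ¬fine=1−0.93=0.07; AND[min(a, b)] → w = 0.07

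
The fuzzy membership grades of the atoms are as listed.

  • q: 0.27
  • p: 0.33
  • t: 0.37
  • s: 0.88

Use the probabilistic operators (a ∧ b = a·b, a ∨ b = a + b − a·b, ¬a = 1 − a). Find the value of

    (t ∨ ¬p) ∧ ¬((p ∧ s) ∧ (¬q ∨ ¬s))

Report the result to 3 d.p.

0.617

¬p = 1 − 0.3300 = 0.6700
t ∨ ¬p = a + b − a·b on (0.3700, 0.6700) = 0.7921
p ∧ s = a·b on (0.3300, 0.8800) = 0.2904
¬q = 1 − 0.2700 = 0.7300
¬s = 1 − 0.8800 = 0.1200
¬q ∨ ¬s = a + b − a·b on (0.7300, 0.1200) = 0.7624
(p ∧ s) ∧ (¬q ∨ ¬s) = a·b on (0.2904, 0.7624) = 0.2214
¬((p ∧ s) ∧ (¬q ∨ ¬s)) = 1 − 0.2214 = 0.7786
(t ∨ ¬p) ∧ ¬((p ∧ s) ∧ (¬q ∨ ¬s)) = a·b on (0.7921, 0.7786) = 0.6167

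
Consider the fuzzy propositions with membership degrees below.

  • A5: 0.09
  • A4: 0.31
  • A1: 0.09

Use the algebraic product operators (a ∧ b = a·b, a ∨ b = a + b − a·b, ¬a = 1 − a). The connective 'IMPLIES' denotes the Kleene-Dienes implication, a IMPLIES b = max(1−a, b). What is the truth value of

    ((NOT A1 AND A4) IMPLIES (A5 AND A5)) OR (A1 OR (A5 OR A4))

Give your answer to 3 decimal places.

0.839

NOT A1 = 1 − 0.0900 = 0.9100
NOT A1 AND A4 = a·b on (0.9100, 0.3100) = 0.2821
A5 AND A5 = a·b on (0.0900, 0.0900) = 0.0081
(NOT A1 AND A4) IMPLIES (A5 AND A5)  [Kleene-Dienes: max(1−a, b)] with a=0.2821, b=0.0081 → 0.7179
A5 OR A4 = a + b − a·b on (0.0900, 0.3100) = 0.3721
A1 OR (A5 OR A4) = a + b − a·b on (0.0900, 0.3721) = 0.4286
((NOT A1 AND A4) IMPLIES (A5 AND A5)) OR (A1 OR (A5 OR A4)) = a + b − a·b on (0.7179, 0.4286) = 0.8388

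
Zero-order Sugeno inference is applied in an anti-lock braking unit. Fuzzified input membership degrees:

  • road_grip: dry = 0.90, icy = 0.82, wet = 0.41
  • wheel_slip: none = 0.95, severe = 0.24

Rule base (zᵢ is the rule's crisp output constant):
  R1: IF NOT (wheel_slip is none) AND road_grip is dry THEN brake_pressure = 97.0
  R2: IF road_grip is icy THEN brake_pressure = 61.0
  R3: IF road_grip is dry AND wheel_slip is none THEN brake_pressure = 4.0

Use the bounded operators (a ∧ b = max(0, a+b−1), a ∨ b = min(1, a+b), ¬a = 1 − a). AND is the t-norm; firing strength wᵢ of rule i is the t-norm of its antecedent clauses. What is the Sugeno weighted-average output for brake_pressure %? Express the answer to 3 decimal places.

31.988

R1 (z=97.0): ¬none=1−0.95=0.05, dry=0.90; AND[max(0, a+b−1)] → w = 0.00
R2 (z=61.0): icy=0.82 → w = 0.82
R3 (z=4.0): dry=0.90, none=0.95; AND[max(0, a+b−1)] → w = 0.85
Weighted average = (0.00·97.0 + 0.82·61.0 + 0.85·4.0) / (0.00 + 0.82 + 0.85)
  = 53.4200 / 1.6700 = 31.988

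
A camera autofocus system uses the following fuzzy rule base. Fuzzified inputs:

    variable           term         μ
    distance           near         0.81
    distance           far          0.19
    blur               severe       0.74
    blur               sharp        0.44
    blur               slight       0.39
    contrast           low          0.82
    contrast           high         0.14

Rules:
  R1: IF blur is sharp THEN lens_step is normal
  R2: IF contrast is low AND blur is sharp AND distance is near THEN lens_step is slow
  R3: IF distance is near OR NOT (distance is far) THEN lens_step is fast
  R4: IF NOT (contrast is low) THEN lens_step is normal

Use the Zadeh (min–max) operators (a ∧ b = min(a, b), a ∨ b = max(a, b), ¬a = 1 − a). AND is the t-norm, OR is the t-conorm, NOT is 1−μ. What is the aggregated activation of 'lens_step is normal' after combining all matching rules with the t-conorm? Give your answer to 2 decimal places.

0.44

R1: sharp=0.44 → w = 0.44
R2: low=0.82, sharp=0.44, near=0.81; AND[min(a, b)] → w = 0.44
R3: near=0.81, ¬far=1−0.19=0.81; OR[max(a, b)] → w = 0.81
R4: ¬low=1−0.82=0.18 → w = 0.18
Rules with consequent 'normal': {R1, R4} → strengths 0.44, 0.18
Aggregate via t-conorm [max(a, b)]: 0.44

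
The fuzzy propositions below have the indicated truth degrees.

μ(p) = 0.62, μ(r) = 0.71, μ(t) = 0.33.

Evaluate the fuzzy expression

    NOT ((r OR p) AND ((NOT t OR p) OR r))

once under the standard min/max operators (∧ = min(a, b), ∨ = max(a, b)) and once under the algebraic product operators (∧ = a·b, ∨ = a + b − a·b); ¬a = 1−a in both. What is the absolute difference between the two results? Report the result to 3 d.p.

0.147

Under standard min/max:
  r OR p = max(a, b) on (0.71, 0.62) = 0.71
  NOT t = 1 − 0.33 = 0.67
  NOT t OR p = max(a, b) on (0.67, 0.62) = 0.67
  (NOT t OR p) OR r = max(a, b) on (0.67, 0.71) = 0.71
  (r OR p) AND ((NOT t OR p) OR r) = min(a, b) on (0.71, 0.71) = 0.71
  NOT ((r OR p) AND ((NOT t OR p) OR r)) = 1 − 0.71 = 0.29
  → value = 0.2900
Under algebraic product:
  r OR p = a + b − a·b on (0.7100, 0.6200) = 0.8898
  NOT t = 1 − 0.3300 = 0.6700
  NOT t OR p = a + b − a·b on (0.6700, 0.6200) = 0.8746
  (NOT t OR p) OR r = a + b − a·b on (0.8746, 0.7100) = 0.9636
  (r OR p) AND ((NOT t OR p) OR r) = a·b on (0.8898, 0.9636) = 0.8574
  NOT ((r OR p) AND ((NOT t OR p) OR r)) = 1 − 0.8574 = 0.1426
  → value = 0.1426
|0.2900 − 0.1426| = 0.147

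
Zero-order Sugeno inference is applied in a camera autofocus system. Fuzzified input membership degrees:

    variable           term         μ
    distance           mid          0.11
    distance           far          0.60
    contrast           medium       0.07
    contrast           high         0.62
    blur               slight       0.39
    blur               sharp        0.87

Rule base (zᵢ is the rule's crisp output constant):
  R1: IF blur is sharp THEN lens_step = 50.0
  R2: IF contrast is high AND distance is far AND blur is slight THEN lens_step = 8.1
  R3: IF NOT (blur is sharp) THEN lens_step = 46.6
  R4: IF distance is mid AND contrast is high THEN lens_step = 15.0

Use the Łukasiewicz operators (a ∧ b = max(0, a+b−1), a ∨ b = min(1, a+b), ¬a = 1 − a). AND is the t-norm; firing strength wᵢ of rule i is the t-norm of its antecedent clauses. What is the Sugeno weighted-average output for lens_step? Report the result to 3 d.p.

R1 (z=50.0): sharp=0.87 → w = 0.87
R2 (z=8.1): high=0.62, far=0.60, slight=0.39; AND[max(0, a+b−1)] → w = 0.00
R3 (z=46.6): ¬sharp=1−0.87=0.13 → w = 0.13
R4 (z=15.0): mid=0.11, high=0.62; AND[max(0, a+b−1)] → w = 0.00
Weighted average = (0.87·50.0 + 0.00·8.1 + 0.13·46.6 + 0.00·15.0) / (0.87 + 0.00 + 0.13 + 0.00)
  = 49.5580 / 1.0000 = 49.558

49.558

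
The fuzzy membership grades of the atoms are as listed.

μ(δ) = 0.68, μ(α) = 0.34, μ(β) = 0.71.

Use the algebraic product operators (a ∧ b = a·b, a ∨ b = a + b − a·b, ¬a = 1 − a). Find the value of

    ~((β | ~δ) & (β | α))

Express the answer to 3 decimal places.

~δ = 1 − 0.6800 = 0.3200
β | ~δ = a + b − a·b on (0.7100, 0.3200) = 0.8028
β | α = a + b − a·b on (0.7100, 0.3400) = 0.8086
(β | ~δ) & (β | α) = a·b on (0.8028, 0.8086) = 0.6491
~((β | ~δ) & (β | α)) = 1 − 0.6491 = 0.3509

0.351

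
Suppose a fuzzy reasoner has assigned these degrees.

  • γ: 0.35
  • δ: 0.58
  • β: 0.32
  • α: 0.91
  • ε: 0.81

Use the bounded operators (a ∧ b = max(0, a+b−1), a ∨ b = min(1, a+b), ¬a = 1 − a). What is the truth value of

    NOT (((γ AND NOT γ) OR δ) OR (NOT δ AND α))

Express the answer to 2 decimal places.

0.09

NOT γ = 1 − 0.35 = 0.65
γ AND NOT γ = max(0, a+b−1) on (0.35, 0.65) = 0.00
(γ AND NOT γ) OR δ = min(1, a+b) on (0.00, 0.58) = 0.58
NOT δ = 1 − 0.58 = 0.42
NOT δ AND α = max(0, a+b−1) on (0.42, 0.91) = 0.33
((γ AND NOT γ) OR δ) OR (NOT δ AND α) = min(1, a+b) on (0.58, 0.33) = 0.91
NOT (((γ AND NOT γ) OR δ) OR (NOT δ AND α)) = 1 − 0.91 = 0.09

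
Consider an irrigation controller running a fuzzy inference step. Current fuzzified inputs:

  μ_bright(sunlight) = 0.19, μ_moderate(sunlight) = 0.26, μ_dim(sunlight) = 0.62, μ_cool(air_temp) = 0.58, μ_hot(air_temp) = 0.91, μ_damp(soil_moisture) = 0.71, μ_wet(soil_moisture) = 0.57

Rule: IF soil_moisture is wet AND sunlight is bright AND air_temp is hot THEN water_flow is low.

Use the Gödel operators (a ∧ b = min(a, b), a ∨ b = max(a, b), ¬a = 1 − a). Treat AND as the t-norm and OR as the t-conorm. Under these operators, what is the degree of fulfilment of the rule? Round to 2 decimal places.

0.19

firing strength: wet=0.57, bright=0.19, hot=0.91; AND[min(a, b)] → w = 0.19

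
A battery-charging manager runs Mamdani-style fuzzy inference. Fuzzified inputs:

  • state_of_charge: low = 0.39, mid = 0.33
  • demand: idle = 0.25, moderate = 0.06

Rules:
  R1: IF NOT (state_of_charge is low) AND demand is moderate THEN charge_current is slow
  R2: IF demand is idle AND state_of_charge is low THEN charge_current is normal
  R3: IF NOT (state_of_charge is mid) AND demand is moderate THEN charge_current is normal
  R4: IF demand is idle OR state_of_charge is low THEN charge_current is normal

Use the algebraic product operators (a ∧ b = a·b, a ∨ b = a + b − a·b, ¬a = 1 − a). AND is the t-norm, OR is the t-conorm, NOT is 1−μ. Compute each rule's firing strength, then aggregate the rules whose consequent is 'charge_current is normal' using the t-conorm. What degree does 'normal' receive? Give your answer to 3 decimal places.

0.604

R1: ¬low=1−0.39=0.61, moderate=0.06; AND[a·b] → w = 0.0366
R2: idle=0.25, low=0.39; AND[a·b] → w = 0.0975
R3: ¬mid=1−0.33=0.67, moderate=0.06; AND[a·b] → w = 0.0402
R4: idle=0.25, low=0.39; OR[a + b − a·b] → w = 0.5425
Rules with consequent 'normal': {R2, R3, R4} → strengths 0.0975, 0.0402, 0.5425
Aggregate via t-conorm [a + b − a·b]: 0.6037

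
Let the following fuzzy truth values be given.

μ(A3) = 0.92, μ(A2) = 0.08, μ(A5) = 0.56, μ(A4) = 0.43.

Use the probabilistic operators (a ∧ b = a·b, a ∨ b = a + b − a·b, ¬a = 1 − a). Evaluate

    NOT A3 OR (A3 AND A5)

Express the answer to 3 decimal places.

0.554

NOT A3 = 1 − 0.9200 = 0.0800
A3 AND A5 = a·b on (0.9200, 0.5600) = 0.5152
NOT A3 OR (A3 AND A5) = a + b − a·b on (0.0800, 0.5152) = 0.5540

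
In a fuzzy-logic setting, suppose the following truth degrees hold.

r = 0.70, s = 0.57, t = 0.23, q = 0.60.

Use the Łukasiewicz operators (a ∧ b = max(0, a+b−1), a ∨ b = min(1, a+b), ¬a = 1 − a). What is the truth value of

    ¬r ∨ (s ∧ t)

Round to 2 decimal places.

0.30

¬r = 1 − 0.70 = 0.30
s ∧ t = max(0, a+b−1) on (0.57, 0.23) = 0.00
¬r ∨ (s ∧ t) = min(1, a+b) on (0.30, 0.00) = 0.30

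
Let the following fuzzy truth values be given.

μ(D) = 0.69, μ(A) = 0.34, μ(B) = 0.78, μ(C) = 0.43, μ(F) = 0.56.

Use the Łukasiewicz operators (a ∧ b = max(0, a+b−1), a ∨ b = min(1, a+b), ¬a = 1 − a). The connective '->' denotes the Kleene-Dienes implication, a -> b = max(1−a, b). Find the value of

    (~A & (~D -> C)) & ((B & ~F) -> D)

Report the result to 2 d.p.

~A = 1 − 0.34 = 0.66
~D = 1 − 0.69 = 0.31
~D -> C  [Kleene-Dienes: max(1−a, b)] with a=0.31, b=0.43 → 0.69
~A & (~D -> C) = max(0, a+b−1) on (0.66, 0.69) = 0.35
~F = 1 − 0.56 = 0.44
B & ~F = max(0, a+b−1) on (0.78, 0.44) = 0.22
(B & ~F) -> D  [Kleene-Dienes: max(1−a, b)] with a=0.22, b=0.69 → 0.78
(~A & (~D -> C)) & ((B & ~F) -> D) = max(0, a+b−1) on (0.35, 0.78) = 0.13

0.13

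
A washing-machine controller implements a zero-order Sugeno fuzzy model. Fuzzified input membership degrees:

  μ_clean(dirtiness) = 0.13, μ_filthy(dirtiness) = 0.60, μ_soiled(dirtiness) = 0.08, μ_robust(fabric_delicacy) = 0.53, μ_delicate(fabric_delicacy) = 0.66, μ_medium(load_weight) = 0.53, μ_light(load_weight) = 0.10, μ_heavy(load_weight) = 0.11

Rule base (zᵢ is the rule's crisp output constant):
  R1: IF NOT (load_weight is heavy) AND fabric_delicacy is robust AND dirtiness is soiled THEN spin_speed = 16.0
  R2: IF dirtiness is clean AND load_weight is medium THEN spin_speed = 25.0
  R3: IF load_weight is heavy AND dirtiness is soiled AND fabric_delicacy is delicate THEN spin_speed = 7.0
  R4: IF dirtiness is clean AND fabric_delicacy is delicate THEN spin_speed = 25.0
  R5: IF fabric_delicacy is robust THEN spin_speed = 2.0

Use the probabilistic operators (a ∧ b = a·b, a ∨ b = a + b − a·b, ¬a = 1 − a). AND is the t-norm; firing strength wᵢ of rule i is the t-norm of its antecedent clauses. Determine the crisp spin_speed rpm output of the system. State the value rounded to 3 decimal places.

R1 (z=16.0): ¬heavy=1−0.11=0.89, robust=0.53, soiled=0.08; AND[a·b] → w = 0.0377
R2 (z=25.0): clean=0.13, medium=0.53; AND[a·b] → w = 0.0689
R3 (z=7.0): heavy=0.11, soiled=0.08, delicate=0.66; AND[a·b] → w = 0.0058
R4 (z=25.0): clean=0.13, delicate=0.66; AND[a·b] → w = 0.0858
R5 (z=2.0): robust=0.53 → w = 0.5300
Weighted average = (0.0377·16.0 + 0.0689·25.0 + 0.0058·7.0 + 0.0858·25.0 + 0.5300·2.0) / (0.0377 + 0.0689 + 0.0058 + 0.0858 + 0.5300)
  = 5.5719 / 0.7282 = 7.651

7.651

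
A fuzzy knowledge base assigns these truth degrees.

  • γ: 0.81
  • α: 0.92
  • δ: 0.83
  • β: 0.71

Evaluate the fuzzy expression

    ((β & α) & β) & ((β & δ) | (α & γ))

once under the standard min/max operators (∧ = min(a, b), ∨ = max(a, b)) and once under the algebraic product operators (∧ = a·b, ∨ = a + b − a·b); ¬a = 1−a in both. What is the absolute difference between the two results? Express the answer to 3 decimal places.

0.295

Under standard min/max:
  β & α = min(a, b) on (0.71, 0.92) = 0.71
  (β & α) & β = min(a, b) on (0.71, 0.71) = 0.71
  β & δ = min(a, b) on (0.71, 0.83) = 0.71
  α & γ = min(a, b) on (0.92, 0.81) = 0.81
  (β & δ) | (α & γ) = max(a, b) on (0.71, 0.81) = 0.81
  ((β & α) & β) & ((β & δ) | (α & γ)) = min(a, b) on (0.71, 0.81) = 0.71
  → value = 0.7100
Under algebraic product:
  β & α = a·b on (0.7100, 0.9200) = 0.6532
  (β & α) & β = a·b on (0.6532, 0.7100) = 0.4638
  β & δ = a·b on (0.7100, 0.8300) = 0.5893
  α & γ = a·b on (0.9200, 0.8100) = 0.7452
  (β & δ) | (α & γ) = a + b − a·b on (0.5893, 0.7452) = 0.8954
  ((β & α) & β) & ((β & δ) | (α & γ)) = a·b on (0.4638, 0.8954) = 0.4152
  → value = 0.4152
|0.7100 − 0.4152| = 0.295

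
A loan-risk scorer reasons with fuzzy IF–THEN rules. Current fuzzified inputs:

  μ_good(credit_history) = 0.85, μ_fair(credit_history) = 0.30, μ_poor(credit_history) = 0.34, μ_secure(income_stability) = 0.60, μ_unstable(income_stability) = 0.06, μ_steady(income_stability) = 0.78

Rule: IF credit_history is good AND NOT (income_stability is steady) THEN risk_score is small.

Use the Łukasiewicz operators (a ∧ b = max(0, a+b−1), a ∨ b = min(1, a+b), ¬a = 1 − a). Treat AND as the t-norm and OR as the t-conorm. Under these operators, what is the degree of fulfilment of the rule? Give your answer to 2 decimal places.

0.07

firing strength: good=0.85, ¬steady=1−0.78=0.22; AND[max(0, a+b−1)] → w = 0.07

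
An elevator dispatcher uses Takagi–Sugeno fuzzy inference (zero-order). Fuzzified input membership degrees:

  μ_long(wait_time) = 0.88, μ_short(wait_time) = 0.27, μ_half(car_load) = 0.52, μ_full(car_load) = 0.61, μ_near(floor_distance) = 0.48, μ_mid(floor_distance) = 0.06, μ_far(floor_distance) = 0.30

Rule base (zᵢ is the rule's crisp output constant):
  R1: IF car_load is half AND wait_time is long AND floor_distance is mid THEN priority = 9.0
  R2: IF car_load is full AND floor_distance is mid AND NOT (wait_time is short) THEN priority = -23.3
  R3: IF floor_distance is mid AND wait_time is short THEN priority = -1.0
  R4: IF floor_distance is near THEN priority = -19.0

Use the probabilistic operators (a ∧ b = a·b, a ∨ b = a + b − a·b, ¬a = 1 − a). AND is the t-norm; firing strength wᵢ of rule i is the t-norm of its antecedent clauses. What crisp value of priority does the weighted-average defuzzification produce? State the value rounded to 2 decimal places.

-17.28

R1 (z=9.0): half=0.52, long=0.88, mid=0.06; AND[a·b] → w = 0.0275
R2 (z=-23.3): full=0.61, mid=0.06, ¬short=1−0.27=0.73; AND[a·b] → w = 0.0267
R3 (z=-1.0): mid=0.06, short=0.27; AND[a·b] → w = 0.0162
R4 (z=-19.0): near=0.48 → w = 0.4800
Weighted average = (0.0275·9.0 + 0.0267·-23.3 + 0.0162·-1.0 + 0.4800·-19.0) / (0.0275 + 0.0267 + 0.0162 + 0.4800)
  = -9.5116 / 0.5504 = -17.28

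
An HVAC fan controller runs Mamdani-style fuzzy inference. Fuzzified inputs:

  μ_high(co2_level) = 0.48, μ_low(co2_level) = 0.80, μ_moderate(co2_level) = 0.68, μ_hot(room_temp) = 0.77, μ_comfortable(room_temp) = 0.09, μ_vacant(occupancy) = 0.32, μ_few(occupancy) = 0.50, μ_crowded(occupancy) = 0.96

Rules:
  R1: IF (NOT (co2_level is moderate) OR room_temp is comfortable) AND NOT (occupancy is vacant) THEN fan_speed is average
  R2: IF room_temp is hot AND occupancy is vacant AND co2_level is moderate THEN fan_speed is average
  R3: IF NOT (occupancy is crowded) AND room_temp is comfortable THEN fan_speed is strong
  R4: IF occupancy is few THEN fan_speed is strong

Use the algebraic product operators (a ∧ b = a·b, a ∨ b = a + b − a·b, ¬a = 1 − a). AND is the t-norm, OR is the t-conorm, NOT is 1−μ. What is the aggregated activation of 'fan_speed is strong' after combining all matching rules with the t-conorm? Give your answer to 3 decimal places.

0.502

R1: (¬moderate=1−0.68=0.32 OR comfortable=0.09) = 0.3812; AND[a·b] with ¬vacant=1−0.32=0.68 → w = 0.2592
R2: hot=0.77, vacant=0.32, moderate=0.68; AND[a·b] → w = 0.1676
R3: ¬crowded=1−0.96=0.04, comfortable=0.09; AND[a·b] → w = 0.0036
R4: few=0.50 → w = 0.5000
Rules with consequent 'strong': {R3, R4} → strengths 0.0036, 0.5000
Aggregate via t-conorm [a + b − a·b]: 0.5018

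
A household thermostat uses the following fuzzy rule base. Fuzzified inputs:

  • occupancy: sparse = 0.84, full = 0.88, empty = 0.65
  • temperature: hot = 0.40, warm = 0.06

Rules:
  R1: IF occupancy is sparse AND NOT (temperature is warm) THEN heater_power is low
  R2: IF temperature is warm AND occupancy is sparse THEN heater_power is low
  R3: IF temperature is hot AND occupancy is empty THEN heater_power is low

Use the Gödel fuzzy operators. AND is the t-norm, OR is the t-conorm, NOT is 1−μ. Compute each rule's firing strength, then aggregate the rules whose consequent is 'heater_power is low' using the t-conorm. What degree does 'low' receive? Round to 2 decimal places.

0.84

R1: sparse=0.84, ¬warm=1−0.06=0.94; AND[min(a, b)] → w = 0.84
R2: warm=0.06, sparse=0.84; AND[min(a, b)] → w = 0.06
R3: hot=0.40, empty=0.65; AND[min(a, b)] → w = 0.40
Rules with consequent 'low': {R1, R2, R3} → strengths 0.84, 0.06, 0.40
Aggregate via t-conorm [max(a, b)]: 0.84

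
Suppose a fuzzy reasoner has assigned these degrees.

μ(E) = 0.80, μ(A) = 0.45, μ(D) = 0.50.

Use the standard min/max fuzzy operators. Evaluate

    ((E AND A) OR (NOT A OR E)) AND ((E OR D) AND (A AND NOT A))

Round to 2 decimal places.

E AND A = min(a, b) on (0.80, 0.45) = 0.45
NOT A = 1 − 0.45 = 0.55
NOT A OR E = max(a, b) on (0.55, 0.80) = 0.80
(E AND A) OR (NOT A OR E) = max(a, b) on (0.45, 0.80) = 0.80
E OR D = max(a, b) on (0.80, 0.50) = 0.80
NOT A = 1 − 0.45 = 0.55
A AND NOT A = min(a, b) on (0.45, 0.55) = 0.45
(E OR D) AND (A AND NOT A) = min(a, b) on (0.80, 0.45) = 0.45
((E AND A) OR (NOT A OR E)) AND ((E OR D) AND (A AND NOT A)) = min(a, b) on (0.80, 0.45) = 0.45

0.45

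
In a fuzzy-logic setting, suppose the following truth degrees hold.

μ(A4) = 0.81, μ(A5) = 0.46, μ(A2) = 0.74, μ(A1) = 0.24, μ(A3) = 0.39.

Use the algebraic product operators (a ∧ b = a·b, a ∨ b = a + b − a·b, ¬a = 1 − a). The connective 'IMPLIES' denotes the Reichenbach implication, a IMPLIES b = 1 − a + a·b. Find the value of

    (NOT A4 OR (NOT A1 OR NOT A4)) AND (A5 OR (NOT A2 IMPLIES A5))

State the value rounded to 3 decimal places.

0.779

NOT A4 = 1 − 0.8100 = 0.1900
NOT A1 = 1 − 0.2400 = 0.7600
NOT A4 = 1 − 0.8100 = 0.1900
NOT A1 OR NOT A4 = a + b − a·b on (0.7600, 0.1900) = 0.8056
NOT A4 OR (NOT A1 OR NOT A4) = a + b − a·b on (0.1900, 0.8056) = 0.8425
NOT A2 = 1 − 0.7400 = 0.2600
NOT A2 IMPLIES A5  [Reichenbach: 1 − a + a·b] with a=0.2600, b=0.4600 → 0.8596
A5 OR (NOT A2 IMPLIES A5) = a + b − a·b on (0.4600, 0.8596) = 0.9242
(NOT A4 OR (NOT A1 OR NOT A4)) AND (A5 OR (NOT A2 IMPLIES A5)) = a·b on (0.8425, 0.9242) = 0.7787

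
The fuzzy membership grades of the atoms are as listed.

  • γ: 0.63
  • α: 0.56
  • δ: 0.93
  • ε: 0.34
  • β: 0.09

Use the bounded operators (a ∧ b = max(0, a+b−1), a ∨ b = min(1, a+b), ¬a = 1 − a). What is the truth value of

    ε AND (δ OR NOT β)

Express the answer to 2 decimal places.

0.34

NOT β = 1 − 0.09 = 0.91
δ OR NOT β = min(1, a+b) on (0.93, 0.91) = 1.00
ε AND (δ OR NOT β) = max(0, a+b−1) on (0.34, 1.00) = 0.34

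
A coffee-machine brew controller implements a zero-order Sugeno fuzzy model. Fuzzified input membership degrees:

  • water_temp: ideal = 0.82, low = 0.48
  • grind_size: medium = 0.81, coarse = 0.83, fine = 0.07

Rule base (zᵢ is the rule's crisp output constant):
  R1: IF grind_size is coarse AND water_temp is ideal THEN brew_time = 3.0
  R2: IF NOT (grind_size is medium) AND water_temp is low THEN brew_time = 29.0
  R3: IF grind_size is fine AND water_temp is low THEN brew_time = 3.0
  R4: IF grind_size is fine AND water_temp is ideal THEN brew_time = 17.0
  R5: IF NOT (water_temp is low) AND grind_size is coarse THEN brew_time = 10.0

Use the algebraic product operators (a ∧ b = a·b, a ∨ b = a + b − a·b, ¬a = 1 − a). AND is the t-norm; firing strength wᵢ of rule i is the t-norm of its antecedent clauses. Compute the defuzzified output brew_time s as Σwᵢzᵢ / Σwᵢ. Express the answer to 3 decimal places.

R1 (z=3.0): coarse=0.83, ideal=0.82; AND[a·b] → w = 0.6806
R2 (z=29.0): ¬medium=1−0.81=0.19, low=0.48; AND[a·b] → w = 0.0912
R3 (z=3.0): fine=0.07, low=0.48; AND[a·b] → w = 0.0336
R4 (z=17.0): fine=0.07, ideal=0.82; AND[a·b] → w = 0.0574
R5 (z=10.0): ¬low=1−0.48=0.52, coarse=0.83; AND[a·b] → w = 0.4316
Weighted average = (0.6806·3.0 + 0.0912·29.0 + 0.0336·3.0 + 0.0574·17.0 + 0.4316·10.0) / (0.6806 + 0.0912 + 0.0336 + 0.0574 + 0.4316)
  = 10.0792 / 1.2944 = 7.787

7.787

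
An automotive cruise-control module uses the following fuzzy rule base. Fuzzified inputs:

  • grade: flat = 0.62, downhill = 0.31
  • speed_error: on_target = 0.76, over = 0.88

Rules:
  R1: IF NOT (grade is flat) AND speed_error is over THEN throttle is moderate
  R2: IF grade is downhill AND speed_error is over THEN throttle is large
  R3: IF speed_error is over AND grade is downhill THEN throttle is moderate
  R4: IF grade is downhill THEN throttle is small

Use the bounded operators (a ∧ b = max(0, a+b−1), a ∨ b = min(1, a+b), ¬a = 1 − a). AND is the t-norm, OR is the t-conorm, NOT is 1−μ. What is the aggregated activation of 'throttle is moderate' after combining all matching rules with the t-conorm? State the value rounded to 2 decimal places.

R1: ¬flat=1−0.62=0.38, over=0.88; AND[max(0, a+b−1)] → w = 0.26
R2: downhill=0.31, over=0.88; AND[max(0, a+b−1)] → w = 0.19
R3: over=0.88, downhill=0.31; AND[max(0, a+b−1)] → w = 0.19
R4: downhill=0.31 → w = 0.31
Rules with consequent 'moderate': {R1, R3} → strengths 0.26, 0.19
Aggregate via t-conorm [min(1, a+b)]: 0.45

0.45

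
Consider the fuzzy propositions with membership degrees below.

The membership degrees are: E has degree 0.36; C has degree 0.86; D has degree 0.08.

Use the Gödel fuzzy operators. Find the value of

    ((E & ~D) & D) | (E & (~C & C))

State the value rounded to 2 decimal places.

0.14

~D = 1 − 0.08 = 0.92
E & ~D = min(a, b) on (0.36, 0.92) = 0.36
(E & ~D) & D = min(a, b) on (0.36, 0.08) = 0.08
~C = 1 − 0.86 = 0.14
~C & C = min(a, b) on (0.14, 0.86) = 0.14
E & (~C & C) = min(a, b) on (0.36, 0.14) = 0.14
((E & ~D) & D) | (E & (~C & C)) = max(a, b) on (0.08, 0.14) = 0.14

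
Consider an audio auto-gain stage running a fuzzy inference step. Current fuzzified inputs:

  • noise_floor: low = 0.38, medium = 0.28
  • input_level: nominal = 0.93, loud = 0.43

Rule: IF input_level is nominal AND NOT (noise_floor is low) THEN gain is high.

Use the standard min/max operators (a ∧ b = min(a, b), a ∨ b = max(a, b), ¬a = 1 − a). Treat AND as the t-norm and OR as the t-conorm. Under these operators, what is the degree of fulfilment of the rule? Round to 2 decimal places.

firing strength: nominal=0.93, ¬low=1−0.38=0.62; AND[min(a, b)] → w = 0.62

0.62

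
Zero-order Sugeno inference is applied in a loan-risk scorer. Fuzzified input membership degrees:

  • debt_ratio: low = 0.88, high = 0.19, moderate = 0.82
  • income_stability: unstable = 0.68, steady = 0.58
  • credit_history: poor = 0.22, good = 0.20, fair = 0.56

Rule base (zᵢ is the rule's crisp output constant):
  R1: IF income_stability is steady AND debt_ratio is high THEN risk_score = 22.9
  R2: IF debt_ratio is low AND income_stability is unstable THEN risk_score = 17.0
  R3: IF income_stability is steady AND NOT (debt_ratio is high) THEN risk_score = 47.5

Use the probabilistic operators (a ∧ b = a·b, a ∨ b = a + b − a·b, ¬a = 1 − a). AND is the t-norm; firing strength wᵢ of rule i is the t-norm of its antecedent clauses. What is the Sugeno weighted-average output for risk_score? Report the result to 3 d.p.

29.711

R1 (z=22.9): steady=0.58, high=0.19; AND[a·b] → w = 0.1102
R2 (z=17.0): low=0.88, unstable=0.68; AND[a·b] → w = 0.5984
R3 (z=47.5): steady=0.58, ¬high=1−0.19=0.81; AND[a·b] → w = 0.4698
Weighted average = (0.1102·22.9 + 0.5984·17.0 + 0.4698·47.5) / (0.1102 + 0.5984 + 0.4698)
  = 35.0119 / 1.1784 = 29.711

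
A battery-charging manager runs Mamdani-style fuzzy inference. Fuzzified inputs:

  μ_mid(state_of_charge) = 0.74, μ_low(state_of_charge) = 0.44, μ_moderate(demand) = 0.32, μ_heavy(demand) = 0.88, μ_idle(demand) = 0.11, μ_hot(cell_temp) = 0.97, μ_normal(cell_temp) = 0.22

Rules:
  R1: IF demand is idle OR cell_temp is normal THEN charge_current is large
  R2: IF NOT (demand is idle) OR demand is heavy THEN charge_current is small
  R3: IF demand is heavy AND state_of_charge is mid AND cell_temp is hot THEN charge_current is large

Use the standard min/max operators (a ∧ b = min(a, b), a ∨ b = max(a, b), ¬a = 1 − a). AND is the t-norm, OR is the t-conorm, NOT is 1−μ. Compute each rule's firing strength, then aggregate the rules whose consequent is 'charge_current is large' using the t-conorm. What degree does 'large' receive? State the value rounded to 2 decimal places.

R1: idle=0.11, normal=0.22; OR[max(a, b)] → w = 0.22
R2: ¬idle=1−0.11=0.89, heavy=0.88; OR[max(a, b)] → w = 0.89
R3: heavy=0.88, mid=0.74, hot=0.97; AND[min(a, b)] → w = 0.74
Rules with consequent 'large': {R1, R3} → strengths 0.22, 0.74
Aggregate via t-conorm [max(a, b)]: 0.74

0.74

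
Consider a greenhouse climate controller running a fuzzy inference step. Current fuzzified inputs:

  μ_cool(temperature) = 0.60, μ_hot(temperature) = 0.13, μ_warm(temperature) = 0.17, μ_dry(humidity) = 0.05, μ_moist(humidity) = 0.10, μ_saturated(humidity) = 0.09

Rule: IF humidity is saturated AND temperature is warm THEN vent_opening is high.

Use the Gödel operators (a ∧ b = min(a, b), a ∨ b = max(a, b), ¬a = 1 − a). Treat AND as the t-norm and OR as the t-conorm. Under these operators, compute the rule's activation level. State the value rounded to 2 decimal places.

firing strength: saturated=0.09, warm=0.17; AND[min(a, b)] → w = 0.09

0.09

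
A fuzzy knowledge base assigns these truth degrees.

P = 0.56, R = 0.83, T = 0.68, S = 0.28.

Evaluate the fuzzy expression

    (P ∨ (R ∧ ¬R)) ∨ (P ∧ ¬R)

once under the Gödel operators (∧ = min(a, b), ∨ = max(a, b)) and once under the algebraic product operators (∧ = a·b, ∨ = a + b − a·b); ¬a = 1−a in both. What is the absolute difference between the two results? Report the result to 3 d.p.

0.098

Under Gödel:
  ¬R = 1 − 0.83 = 0.17
  R ∧ ¬R = min(a, b) on (0.83, 0.17) = 0.17
  P ∨ (R ∧ ¬R) = max(a, b) on (0.56, 0.17) = 0.56
  ¬R = 1 − 0.83 = 0.17
  P ∧ ¬R = min(a, b) on (0.56, 0.17) = 0.17
  (P ∨ (R ∧ ¬R)) ∨ (P ∧ ¬R) = max(a, b) on (0.56, 0.17) = 0.56
  → value = 0.5600
Under algebraic product:
  ¬R = 1 − 0.8300 = 0.1700
  R ∧ ¬R = a·b on (0.8300, 0.1700) = 0.1411
  P ∨ (R ∧ ¬R) = a + b − a·b on (0.5600, 0.1411) = 0.6221
  ¬R = 1 − 0.8300 = 0.1700
  P ∧ ¬R = a·b on (0.5600, 0.1700) = 0.0952
  (P ∨ (R ∧ ¬R)) ∨ (P ∧ ¬R) = a + b − a·b on (0.6221, 0.0952) = 0.6581
  → value = 0.6581
|0.5600 − 0.6581| = 0.098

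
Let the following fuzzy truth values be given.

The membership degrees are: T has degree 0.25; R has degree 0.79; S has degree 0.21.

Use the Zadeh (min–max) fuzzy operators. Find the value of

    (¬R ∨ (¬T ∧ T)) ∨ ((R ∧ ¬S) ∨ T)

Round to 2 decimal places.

¬R = 1 − 0.79 = 0.21
¬T = 1 − 0.25 = 0.75
¬T ∧ T = min(a, b) on (0.75, 0.25) = 0.25
¬R ∨ (¬T ∧ T) = max(a, b) on (0.21, 0.25) = 0.25
¬S = 1 − 0.21 = 0.79
R ∧ ¬S = min(a, b) on (0.79, 0.79) = 0.79
(R ∧ ¬S) ∨ T = max(a, b) on (0.79, 0.25) = 0.79
(¬R ∨ (¬T ∧ T)) ∨ ((R ∧ ¬S) ∨ T) = max(a, b) on (0.25, 0.79) = 0.79

0.79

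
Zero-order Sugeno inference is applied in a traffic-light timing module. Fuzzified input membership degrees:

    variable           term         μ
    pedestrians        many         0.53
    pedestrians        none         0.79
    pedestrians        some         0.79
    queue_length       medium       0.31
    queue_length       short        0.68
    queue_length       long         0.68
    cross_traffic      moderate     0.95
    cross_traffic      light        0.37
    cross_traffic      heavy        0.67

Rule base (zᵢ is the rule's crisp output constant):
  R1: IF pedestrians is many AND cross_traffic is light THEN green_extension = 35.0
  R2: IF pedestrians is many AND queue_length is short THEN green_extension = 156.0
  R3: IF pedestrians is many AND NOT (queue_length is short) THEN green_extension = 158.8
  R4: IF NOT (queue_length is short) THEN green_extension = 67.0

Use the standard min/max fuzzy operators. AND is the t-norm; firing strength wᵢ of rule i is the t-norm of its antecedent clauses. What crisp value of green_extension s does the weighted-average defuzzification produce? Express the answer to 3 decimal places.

109.017

R1 (z=35.0): many=0.53, light=0.37; AND[min(a, b)] → w = 0.37
R2 (z=156.0): many=0.53, short=0.68; AND[min(a, b)] → w = 0.53
R3 (z=158.8): many=0.53, ¬short=1−0.68=0.32; AND[min(a, b)] → w = 0.32
R4 (z=67.0): ¬short=1−0.68=0.32 → w = 0.32
Weighted average = (0.37·35.0 + 0.53·156.0 + 0.32·158.8 + 0.32·67.0) / (0.37 + 0.53 + 0.32 + 0.32)
  = 167.8860 / 1.5400 = 109.017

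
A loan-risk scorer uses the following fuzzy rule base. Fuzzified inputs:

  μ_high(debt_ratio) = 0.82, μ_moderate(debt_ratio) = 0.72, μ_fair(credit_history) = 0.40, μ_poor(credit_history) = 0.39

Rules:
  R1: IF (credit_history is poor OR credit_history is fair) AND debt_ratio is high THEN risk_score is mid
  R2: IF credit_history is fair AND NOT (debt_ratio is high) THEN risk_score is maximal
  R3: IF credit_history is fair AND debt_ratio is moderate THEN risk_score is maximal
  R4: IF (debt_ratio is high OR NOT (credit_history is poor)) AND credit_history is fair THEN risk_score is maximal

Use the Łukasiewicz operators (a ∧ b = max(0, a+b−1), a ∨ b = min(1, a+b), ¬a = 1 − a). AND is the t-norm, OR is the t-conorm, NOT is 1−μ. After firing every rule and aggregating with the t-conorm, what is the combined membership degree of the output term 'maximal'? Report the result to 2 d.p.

R1: (poor=0.39 OR fair=0.40) = 0.79; AND[max(0, a+b−1)] with high=0.82 → w = 0.61
R2: fair=0.40, ¬high=1−0.82=0.18; AND[max(0, a+b−1)] → w = 0.00
R3: fair=0.40, moderate=0.72; AND[max(0, a+b−1)] → w = 0.12
R4: (high=0.82 OR ¬poor=1−0.39=0.61) = 1.00; AND[max(0, a+b−1)] with fair=0.40 → w = 0.40
Rules with consequent 'maximal': {R2, R3, R4} → strengths 0.00, 0.12, 0.40
Aggregate via t-conorm [min(1, a+b)]: 0.52

0.52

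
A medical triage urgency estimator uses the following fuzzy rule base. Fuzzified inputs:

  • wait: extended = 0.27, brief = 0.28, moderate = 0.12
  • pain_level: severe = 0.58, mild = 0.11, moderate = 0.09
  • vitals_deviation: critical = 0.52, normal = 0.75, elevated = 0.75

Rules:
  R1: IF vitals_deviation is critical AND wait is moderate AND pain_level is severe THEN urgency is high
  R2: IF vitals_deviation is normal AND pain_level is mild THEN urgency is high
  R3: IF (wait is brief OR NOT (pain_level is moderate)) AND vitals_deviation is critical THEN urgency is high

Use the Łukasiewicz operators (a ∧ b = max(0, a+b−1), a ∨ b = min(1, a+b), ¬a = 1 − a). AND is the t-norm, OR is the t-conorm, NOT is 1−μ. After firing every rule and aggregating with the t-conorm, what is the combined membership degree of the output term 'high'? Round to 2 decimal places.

0.52

R1: critical=0.52, moderate=0.12, severe=0.58; AND[max(0, a+b−1)] → w = 0.00
R2: normal=0.75, mild=0.11; AND[max(0, a+b−1)] → w = 0.00
R3: (brief=0.28 OR ¬moderate=1−0.09=0.91) = 1.00; AND[max(0, a+b−1)] with critical=0.52 → w = 0.52
Rules with consequent 'high': {R1, R2, R3} → strengths 0.00, 0.00, 0.52
Aggregate via t-conorm [min(1, a+b)]: 0.52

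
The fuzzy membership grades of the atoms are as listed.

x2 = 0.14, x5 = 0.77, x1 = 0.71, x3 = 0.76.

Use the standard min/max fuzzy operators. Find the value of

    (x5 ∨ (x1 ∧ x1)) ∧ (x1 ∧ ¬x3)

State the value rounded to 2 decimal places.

x1 ∧ x1 = min(a, b) on (0.71, 0.71) = 0.71
x5 ∨ (x1 ∧ x1) = max(a, b) on (0.77, 0.71) = 0.77
¬x3 = 1 − 0.76 = 0.24
x1 ∧ ¬x3 = min(a, b) on (0.71, 0.24) = 0.24
(x5 ∨ (x1 ∧ x1)) ∧ (x1 ∧ ¬x3) = min(a, b) on (0.77, 0.24) = 0.24

0.24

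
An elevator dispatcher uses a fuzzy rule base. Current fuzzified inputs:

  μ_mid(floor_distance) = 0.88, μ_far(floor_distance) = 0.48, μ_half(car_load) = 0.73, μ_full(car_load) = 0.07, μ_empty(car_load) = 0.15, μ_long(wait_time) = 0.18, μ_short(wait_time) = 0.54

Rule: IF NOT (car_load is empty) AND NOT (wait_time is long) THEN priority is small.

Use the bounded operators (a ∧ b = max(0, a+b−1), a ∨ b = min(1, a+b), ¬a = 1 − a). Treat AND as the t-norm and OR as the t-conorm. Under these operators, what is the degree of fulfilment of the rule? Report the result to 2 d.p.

0.67

firing strength: ¬empty=1−0.15=0.85, ¬long=1−0.18=0.82; AND[max(0, a+b−1)] → w = 0.67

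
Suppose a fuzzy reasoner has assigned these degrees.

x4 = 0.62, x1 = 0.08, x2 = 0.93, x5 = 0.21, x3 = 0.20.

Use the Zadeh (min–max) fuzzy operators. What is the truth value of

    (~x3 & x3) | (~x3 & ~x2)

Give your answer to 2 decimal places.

0.20

~x3 = 1 − 0.20 = 0.80
~x3 & x3 = min(a, b) on (0.80, 0.20) = 0.20
~x3 = 1 − 0.20 = 0.80
~x2 = 1 − 0.93 = 0.07
~x3 & ~x2 = min(a, b) on (0.80, 0.07) = 0.07
(~x3 & x3) | (~x3 & ~x2) = max(a, b) on (0.20, 0.07) = 0.20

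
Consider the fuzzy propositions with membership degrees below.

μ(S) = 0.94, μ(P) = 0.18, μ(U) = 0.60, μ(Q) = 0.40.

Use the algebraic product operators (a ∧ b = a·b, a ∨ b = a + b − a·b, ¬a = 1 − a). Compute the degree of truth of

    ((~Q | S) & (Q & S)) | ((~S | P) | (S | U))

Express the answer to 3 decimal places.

0.988

~Q = 1 − 0.4000 = 0.6000
~Q | S = a + b − a·b on (0.6000, 0.9400) = 0.9760
Q & S = a·b on (0.4000, 0.9400) = 0.3760
(~Q | S) & (Q & S) = a·b on (0.9760, 0.3760) = 0.3670
~S = 1 − 0.9400 = 0.0600
~S | P = a + b − a·b on (0.0600, 0.1800) = 0.2292
S | U = a + b − a·b on (0.9400, 0.6000) = 0.9760
(~S | P) | (S | U) = a + b − a·b on (0.2292, 0.9760) = 0.9815
((~Q | S) & (Q & S)) | ((~S | P) | (S | U)) = a + b − a·b on (0.3670, 0.9815) = 0.9883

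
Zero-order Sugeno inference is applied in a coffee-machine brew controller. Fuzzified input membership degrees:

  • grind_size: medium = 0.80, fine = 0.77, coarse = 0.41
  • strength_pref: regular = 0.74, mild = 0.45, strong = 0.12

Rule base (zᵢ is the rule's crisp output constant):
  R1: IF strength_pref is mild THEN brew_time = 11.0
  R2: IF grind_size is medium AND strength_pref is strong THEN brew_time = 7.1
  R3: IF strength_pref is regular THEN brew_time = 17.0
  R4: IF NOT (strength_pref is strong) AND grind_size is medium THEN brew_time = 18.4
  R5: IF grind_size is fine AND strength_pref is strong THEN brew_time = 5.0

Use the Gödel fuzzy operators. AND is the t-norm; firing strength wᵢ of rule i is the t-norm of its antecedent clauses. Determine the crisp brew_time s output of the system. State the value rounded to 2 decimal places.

R1 (z=11.0): mild=0.45 → w = 0.45
R2 (z=7.1): medium=0.80, strong=0.12; AND[min(a, b)] → w = 0.12
R3 (z=17.0): regular=0.74 → w = 0.74
R4 (z=18.4): ¬strong=1−0.12=0.88, medium=0.80; AND[min(a, b)] → w = 0.80
R5 (z=5.0): fine=0.77, strong=0.12; AND[min(a, b)] → w = 0.12
Weighted average = (0.45·11.0 + 0.12·7.1 + 0.74·17.0 + 0.80·18.4 + 0.12·5.0) / (0.45 + 0.12 + 0.74 + 0.80 + 0.12)
  = 33.7020 / 2.2300 = 15.11

15.11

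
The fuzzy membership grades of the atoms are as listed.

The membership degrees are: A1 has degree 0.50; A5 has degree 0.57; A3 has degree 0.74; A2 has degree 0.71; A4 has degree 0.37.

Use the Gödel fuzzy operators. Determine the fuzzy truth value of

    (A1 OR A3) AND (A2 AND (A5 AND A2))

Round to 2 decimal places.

A1 OR A3 = max(a, b) on (0.50, 0.74) = 0.74
A5 AND A2 = min(a, b) on (0.57, 0.71) = 0.57
A2 AND (A5 AND A2) = min(a, b) on (0.71, 0.57) = 0.57
(A1 OR A3) AND (A2 AND (A5 AND A2)) = min(a, b) on (0.74, 0.57) = 0.57

0.57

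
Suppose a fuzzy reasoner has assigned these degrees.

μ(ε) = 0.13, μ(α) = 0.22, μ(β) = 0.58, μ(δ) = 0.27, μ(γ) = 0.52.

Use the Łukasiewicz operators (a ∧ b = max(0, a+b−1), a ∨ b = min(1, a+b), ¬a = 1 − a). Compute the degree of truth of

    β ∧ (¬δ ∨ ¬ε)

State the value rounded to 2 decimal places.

0.58

¬δ = 1 − 0.27 = 0.73
¬ε = 1 − 0.13 = 0.87
¬δ ∨ ¬ε = min(1, a+b) on (0.73, 0.87) = 1.00
β ∧ (¬δ ∨ ¬ε) = max(0, a+b−1) on (0.58, 1.00) = 0.58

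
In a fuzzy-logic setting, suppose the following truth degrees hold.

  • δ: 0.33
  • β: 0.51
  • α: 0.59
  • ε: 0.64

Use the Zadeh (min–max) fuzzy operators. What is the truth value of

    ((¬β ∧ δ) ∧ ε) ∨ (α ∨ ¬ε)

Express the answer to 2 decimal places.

¬β = 1 − 0.51 = 0.49
¬β ∧ δ = min(a, b) on (0.49, 0.33) = 0.33
(¬β ∧ δ) ∧ ε = min(a, b) on (0.33, 0.64) = 0.33
¬ε = 1 − 0.64 = 0.36
α ∨ ¬ε = max(a, b) on (0.59, 0.36) = 0.59
((¬β ∧ δ) ∧ ε) ∨ (α ∨ ¬ε) = max(a, b) on (0.33, 0.59) = 0.59

0.59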